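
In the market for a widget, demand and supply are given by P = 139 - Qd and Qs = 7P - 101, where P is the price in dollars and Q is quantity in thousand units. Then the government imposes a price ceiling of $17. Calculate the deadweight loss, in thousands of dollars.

Rearranging demand gives Qd = 139 - P. In a free market, 139 - P = 7P - 101 gives the equilibrium P* = 30, Q* = 109.
The ceiling of 17 is below the equilibrium price 30, so it binds.
At P = 17: Qd = 139 - 17 = 122 and Qs = 7·17 - 101 = 18.
Quantity traded falls to 18. At Q = 18 the demand price is 139 - 18 = 121 and the supply price is (101 + 18)/7 = 17.
Deadweight loss = ½ · (121 - 17) · (109 - 18) = ½ · 104 · 91 = 4732.

4732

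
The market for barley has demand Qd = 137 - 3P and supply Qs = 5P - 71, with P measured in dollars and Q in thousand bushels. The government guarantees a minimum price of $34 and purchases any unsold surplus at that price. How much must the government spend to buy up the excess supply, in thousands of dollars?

2176

Equilibrium: 137 - 3P = 5P - 71, so 208 = 8P and P* = 26, Q* = 59.
Since 34 > 26, the floor is binding.
At P = 34: Qd = 137 - 3·34 = 35 and Qs = 5·34 - 71 = 99.
Surplus = Qs - Qd = 64.
Government expenditure = surplus × support price = 64 × 34 = 2176.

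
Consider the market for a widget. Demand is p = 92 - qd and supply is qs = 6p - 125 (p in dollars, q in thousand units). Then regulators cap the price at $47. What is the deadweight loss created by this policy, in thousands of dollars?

0

Rearranging demand gives qd = 92 - p. Setting quantity demanded equal to quantity supplied, 92 - p = 6p - 125, gives p* = 31 and q* = 61.
Since 47 is above p* = 31, the ceiling does not bind and the free-market outcome prevails.
Since the control does not bind, no trades are prevented and deadweight loss is zero.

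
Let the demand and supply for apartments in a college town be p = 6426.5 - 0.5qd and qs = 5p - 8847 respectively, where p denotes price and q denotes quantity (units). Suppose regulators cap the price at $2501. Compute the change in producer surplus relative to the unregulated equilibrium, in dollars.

Rearranging demand gives qd = 12853 - 2p. Equilibrium: 12853 - 2p = 5p - 8847, so 21700 = 7p and p* = 3100, q* = 6653.
The ceiling of 2501 is below the equilibrium price 3100, so it binds.
At p = 2501: qd = 12853 - 2·2501 = 7851 and qs = 5·2501 - 8847 = 3658.
Producer surplus without the control is ½ · (3100 - 1769.4) · 6653 = 4426240.9.
With the ceiling, producers sell 3658 units at 2501, so PS = ½ · (2501 - 1769.4) · 3658 = 1338096.4.
Change in producer surplus = 1338096.4 - 4426240.9 = -3088144.5.

-3088144.5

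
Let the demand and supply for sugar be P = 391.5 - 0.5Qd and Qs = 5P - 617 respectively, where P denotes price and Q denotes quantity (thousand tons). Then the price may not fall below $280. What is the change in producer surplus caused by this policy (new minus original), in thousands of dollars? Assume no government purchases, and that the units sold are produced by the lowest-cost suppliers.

15280

Rearranging demand gives Qd = 783 - 2P. In a free market, 783 - 2P = 5P - 617 gives the equilibrium P* = 200, Q* = 383.
Because the floor (280) lies above the market-clearing price, it is binding.
At P = 280: Qd = 783 - 2·280 = 223 and Qs = 5·280 - 617 = 783.
Producer surplus without the control is ½ · (200 - 123.4) · 383 = 14668.9.
With the floor, 223 units are sold at 280. The supply price at Q = 223 is 168, so PS = ½ · [(280 - 123.4) + (280 - 168)] · 223 = 29948.9.
Change in producer surplus = 29948.9 - 14668.9 = 15280.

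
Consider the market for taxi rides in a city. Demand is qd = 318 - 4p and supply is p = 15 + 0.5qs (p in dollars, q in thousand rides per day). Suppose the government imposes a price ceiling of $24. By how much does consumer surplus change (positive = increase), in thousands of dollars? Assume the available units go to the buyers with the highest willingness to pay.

34

Rearranging supply gives qs = 2p - 30. Setting quantity demanded equal to quantity supplied, 318 - 4p = 2p - 30, gives p* = 58 and q* = 86.
Since 24 < 58, the ceiling is binding.
At p = 24: qd = 318 - 4·24 = 222 and qs = 2·24 - 30 = 18.
Consumer surplus without the control is ½ · (79.5 - 58) · 86 = 924.5.
With the ceiling, 18 units are sold at 24 (assume they go to the highest-value buyers). The demand price at q = 18 is 75, so CS = ½ · [(79.5 - 24) + (75 - 24)] · 18 = 958.5.
Change in consumer surplus = 958.5 - 924.5 = 34.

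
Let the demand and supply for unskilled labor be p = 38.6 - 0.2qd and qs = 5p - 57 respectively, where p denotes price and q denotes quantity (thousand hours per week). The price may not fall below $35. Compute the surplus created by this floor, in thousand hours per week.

100

Rearranging demand gives qd = 193 - 5p. Setting quantity demanded equal to quantity supplied, 193 - 5p = 5p - 57, gives p* = 25 and q* = 68.
The floor of 35 is above the equilibrium price 25, so it binds.
At p = 35: qd = 193 - 5·35 = 18 and qs = 5·35 - 57 = 118.
Surplus = qs - qd = 118 - 18 = 100.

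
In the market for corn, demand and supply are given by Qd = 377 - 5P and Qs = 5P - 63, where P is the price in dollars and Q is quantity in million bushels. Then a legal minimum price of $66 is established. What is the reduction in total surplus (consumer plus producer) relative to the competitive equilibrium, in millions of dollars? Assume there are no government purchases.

Setting quantity demanded equal to quantity supplied, 377 - 5P = 5P - 63, gives P* = 44 and Q* = 157.
The floor of 66 is above the equilibrium price 44, so it binds.
At P = 66: Qd = 377 - 5·66 = 47 and Qs = 5·66 - 63 = 267.
Quantity traded falls to 47. At Q = 47 the demand price is (377 - 47)/5 = 66 and the supply price is (63 + 47)/5 = 22.
Deadweight loss = ½ · (66 - 22) · (157 - 47) = ½ · 44 · 110 = 2420.

2420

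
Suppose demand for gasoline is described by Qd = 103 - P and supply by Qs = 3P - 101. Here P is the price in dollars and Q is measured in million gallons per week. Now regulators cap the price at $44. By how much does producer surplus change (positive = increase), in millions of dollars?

In a free market, 103 - P = 3P - 101 gives the equilibrium P* = 51, Q* = 52.
The ceiling of 44 is below the equilibrium price 51, so it binds.
At P = 44: Qd = 103 - 44 = 59 and Qs = 3·44 - 101 = 31.
Producer surplus without the control is ½ · (51 - 101/3) · 52 = 1352/3.
With the ceiling, producers sell 31 units at 44, so PS = ½ · (44 - 101/3) · 31 = 961/6.
Change in producer surplus = 961/6 - 1352/3 = -290.5.

-290.5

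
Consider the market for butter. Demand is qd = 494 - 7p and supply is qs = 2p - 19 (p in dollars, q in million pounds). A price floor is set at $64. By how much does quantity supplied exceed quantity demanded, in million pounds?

In a free market, 494 - 7p = 2p - 19 gives the equilibrium p* = 57, q* = 95.
Since 64 > 57, the floor is binding.
At p = 64: qd = 494 - 7·64 = 46 and qs = 2·64 - 19 = 109.
Surplus = qs - qd = 109 - 46 = 63.

63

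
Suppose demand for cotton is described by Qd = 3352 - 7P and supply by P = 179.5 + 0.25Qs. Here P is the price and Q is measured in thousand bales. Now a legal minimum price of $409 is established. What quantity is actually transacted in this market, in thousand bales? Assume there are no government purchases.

Rearranging supply gives Qs = 4P - 718. In a free market, 3352 - 7P = 4P - 718 gives the equilibrium P* = 370, Q* = 762.
The floor of 409 is above the equilibrium price 370, so it binds.
At P = 409: Qd = 3352 - 7·409 = 489 and Qs = 4·409 - 718 = 918.
The quantity actually transacted is the short side, demand: 489.

489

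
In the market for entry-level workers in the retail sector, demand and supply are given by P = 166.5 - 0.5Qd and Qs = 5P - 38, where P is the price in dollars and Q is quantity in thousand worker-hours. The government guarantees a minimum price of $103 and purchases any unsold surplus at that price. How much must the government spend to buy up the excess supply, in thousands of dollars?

36050

Rearranging demand gives Qd = 333 - 2P. Setting quantity demanded equal to quantity supplied, 333 - 2P = 5P - 38, gives P* = 53 and Q* = 227.
Because the floor (103) lies above the market-clearing price, it is binding.
At P = 103: Qd = 333 - 2·103 = 127 and Qs = 5·103 - 38 = 477.
Surplus = Qs - Qd = 350.
Government expenditure = surplus × support price = 350 × 103 = 36050.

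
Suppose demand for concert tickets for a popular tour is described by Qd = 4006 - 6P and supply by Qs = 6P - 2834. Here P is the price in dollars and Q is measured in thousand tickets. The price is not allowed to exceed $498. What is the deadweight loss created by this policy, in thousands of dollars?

Equilibrium: 4006 - 6P = 6P - 2834, so 6840 = 12P and P* = 570, Q* = 586.
The ceiling of 498 is below the equilibrium price 570, so it binds.
At P = 498: Qd = 4006 - 6·498 = 1018 and Qs = 6·498 - 2834 = 154.
Quantity traded falls to 154. At Q = 154 the demand price is (4006 - 154)/6 = 642 and the supply price is (2834 + 154)/6 = 498.
Deadweight loss = ½ · (642 - 498) · (586 - 154) = ½ · 144 · 432 = 31104.

31104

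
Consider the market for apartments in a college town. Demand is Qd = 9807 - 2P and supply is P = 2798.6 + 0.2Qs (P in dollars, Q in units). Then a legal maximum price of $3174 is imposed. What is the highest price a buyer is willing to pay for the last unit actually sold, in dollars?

Rearranging supply gives Qs = 5P - 13993. In a free market, 9807 - 2P = 5P - 13993 gives the equilibrium P* = 3400, Q* = 3007.
Because the ceiling (3174) lies below the market-clearing price, it is binding.
At P = 3174: Qd = 9807 - 2·3174 = 3459 and Qs = 5·3174 - 13993 = 1877.
Only 1877 units reach the market. On the demand curve, the marginal buyer's willingness to pay at Q = 1877 is (9807 - 1877)/2 = 3965.

3965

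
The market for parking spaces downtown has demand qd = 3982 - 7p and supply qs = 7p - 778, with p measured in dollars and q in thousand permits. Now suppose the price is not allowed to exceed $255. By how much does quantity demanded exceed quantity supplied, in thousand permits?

1190

Setting quantity demanded equal to quantity supplied, 3982 - 7p = 7p - 778, gives p* = 340 and q* = 1602.
Because the ceiling (255) lies below the market-clearing price, it is binding.
At p = 255: qd = 3982 - 7·255 = 2197 and qs = 7·255 - 778 = 1007.
Shortage = qd - qs = 2197 - 1007 = 1190.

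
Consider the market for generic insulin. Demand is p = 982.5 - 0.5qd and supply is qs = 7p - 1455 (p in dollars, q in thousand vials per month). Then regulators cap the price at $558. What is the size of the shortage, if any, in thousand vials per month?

Rearranging demand gives qd = 1965 - 2p. Setting quantity demanded equal to quantity supplied, 1965 - 2p = 7p - 1455, gives p* = 380 and q* = 1205.
The ceiling of 558 is above the equilibrium price 380, so it is not binding; the market clears at p* = 380, q* = 1205.
Since the control does not bind, there is no shortage.

0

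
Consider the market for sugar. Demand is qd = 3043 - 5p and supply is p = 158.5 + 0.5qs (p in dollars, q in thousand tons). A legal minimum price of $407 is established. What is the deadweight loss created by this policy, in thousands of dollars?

0

Rearranging supply gives qs = 2p - 317. Equilibrium: 3043 - 5p = 2p - 317, so 3360 = 7p and p* = 480, q* = 643.
Since 407 is below p* = 480, the floor does not bind and the free-market outcome prevails.
Since the control does not bind, no trades are prevented and deadweight loss is zero.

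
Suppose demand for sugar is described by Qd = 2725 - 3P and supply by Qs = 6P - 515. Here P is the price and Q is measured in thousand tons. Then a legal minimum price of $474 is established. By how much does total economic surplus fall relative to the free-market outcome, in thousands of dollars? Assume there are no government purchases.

Without the control the market clears where 2725 - 3P = 6P - 515, i.e. P* = 360 and Q* = 1645.
Since 474 > 360, the floor is binding.
At P = 474: Qd = 2725 - 3·474 = 1303 and Qs = 6·474 - 515 = 2329.
Quantity traded falls to 1303. At Q = 1303 the demand price is (2725 - 1303)/3 = 474 and the supply price is (515 + 1303)/6 = 303.
Deadweight loss = ½ · (474 - 303) · (1645 - 1303) = ½ · 171 · 342 = 29241.

29241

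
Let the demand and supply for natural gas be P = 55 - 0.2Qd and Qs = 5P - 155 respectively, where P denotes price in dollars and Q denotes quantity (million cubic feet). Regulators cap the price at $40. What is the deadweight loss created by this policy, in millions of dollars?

45

Rearranging demand gives Qd = 275 - 5P. Equilibrium: 275 - 5P = 5P - 155, so 430 = 10P and P* = 43, Q* = 60.
Since 40 < 43, the ceiling is binding.
At P = 40: Qd = 275 - 5·40 = 75 and Qs = 5·40 - 155 = 45.
Quantity traded falls to 45. At Q = 45 the demand price is (275 - 45)/5 = 46 and the supply price is (155 + 45)/5 = 40.
Deadweight loss = ½ · (46 - 40) · (60 - 45) = ½ · 6 · 15 = 45.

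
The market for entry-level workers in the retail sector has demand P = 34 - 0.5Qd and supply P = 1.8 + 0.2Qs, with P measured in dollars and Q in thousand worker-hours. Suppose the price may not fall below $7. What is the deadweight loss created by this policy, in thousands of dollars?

Rearranging demand gives Qd = 68 - 2P; rearranging supply gives Qs = 5P - 9. Equilibrium: 68 - 2P = 5P - 9, so 77 = 7P and P* = 11, Q* = 46.
The floor of 7 is below the equilibrium price 11, so it is not binding; the market clears at P* = 11, Q* = 46.
Since the control does not bind, no trades are prevented and deadweight loss is zero.

0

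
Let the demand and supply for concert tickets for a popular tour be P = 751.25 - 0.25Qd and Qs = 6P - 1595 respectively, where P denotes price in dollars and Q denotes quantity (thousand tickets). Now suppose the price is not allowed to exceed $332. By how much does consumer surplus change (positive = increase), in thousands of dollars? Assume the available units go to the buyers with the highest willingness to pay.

-22912

Rearranging demand gives Qd = 3005 - 4P. Setting quantity demanded equal to quantity supplied, 3005 - 4P = 6P - 1595, gives P* = 460 and Q* = 1165.
Since 332 < 460, the ceiling is binding.
At P = 332: Qd = 3005 - 4·332 = 1677 and Qs = 6·332 - 1595 = 397.
Consumer surplus without the control is ½ · (751.25 - 460) · 1165 = 169653.125.
With the ceiling, 397 units are sold at 332 (assume they go to the highest-value buyers). The demand price at Q = 397 is 652, so CS = ½ · [(751.25 - 332) + (652 - 332)] · 397 = 146741.125.
Change in consumer surplus = 146741.125 - 169653.125 = -22912.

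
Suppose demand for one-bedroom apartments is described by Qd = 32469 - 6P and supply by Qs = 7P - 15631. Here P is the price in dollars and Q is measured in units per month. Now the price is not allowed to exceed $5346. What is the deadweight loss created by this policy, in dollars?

0

Without the control the market clears where 32469 - 6P = 7P - 15631, i.e. P* = 3700 and Q* = 10269.
The ceiling of 5346 is above the equilibrium price 3700, so it is not binding; the market clears at P* = 3700, Q* = 10269.
Since the control does not bind, no trades are prevented and deadweight loss is zero.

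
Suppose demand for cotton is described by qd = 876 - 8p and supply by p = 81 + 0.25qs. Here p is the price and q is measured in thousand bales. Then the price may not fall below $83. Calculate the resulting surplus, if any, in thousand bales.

Rearranging supply gives qs = 4p - 324. Without the control the market clears where 876 - 8p = 4p - 324, i.e. p* = 100 and q* = 76.
Since 83 is below p* = 100, the floor does not bind and the free-market outcome prevails.
Since the control does not bind, there is no surplus.

0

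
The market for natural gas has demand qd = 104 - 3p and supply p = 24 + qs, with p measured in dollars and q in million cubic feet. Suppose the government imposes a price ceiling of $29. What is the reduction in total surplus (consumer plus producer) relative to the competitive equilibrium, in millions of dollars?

6

Rearranging supply gives qs = p - 24. Setting quantity demanded equal to quantity supplied, 104 - 3p = p - 24, gives p* = 32 and q* = 8.
Because the ceiling (29) lies below the market-clearing price, it is binding.
At p = 29: qd = 104 - 3·29 = 17 and qs = 29 - 24 = 5.
Quantity traded falls to 5. At q = 5 the demand price is (104 - 5)/3 = 33 and the supply price is 24 + 5 = 29.
Deadweight loss = ½ · (33 - 29) · (8 - 5) = ½ · 4 · 3 = 6.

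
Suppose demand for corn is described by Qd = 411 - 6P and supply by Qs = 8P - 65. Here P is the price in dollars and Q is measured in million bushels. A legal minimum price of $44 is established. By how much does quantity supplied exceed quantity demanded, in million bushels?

140

Setting quantity demanded equal to quantity supplied, 411 - 6P = 8P - 65, gives P* = 34 and Q* = 207.
The floor of 44 is above the equilibrium price 34, so it binds.
At P = 44: Qd = 411 - 6·44 = 147 and Qs = 8·44 - 65 = 287.
Surplus = Qs - Qd = 287 - 147 = 140.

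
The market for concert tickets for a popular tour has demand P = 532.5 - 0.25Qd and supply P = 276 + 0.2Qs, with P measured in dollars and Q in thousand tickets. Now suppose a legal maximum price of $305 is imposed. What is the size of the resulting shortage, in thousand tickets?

765

Rearranging demand gives Qd = 2130 - 4P; rearranging supply gives Qs = 5P - 1380. In a free market, 2130 - 4P = 5P - 1380 gives the equilibrium P* = 390, Q* = 570.
Since 305 < 390, the ceiling is binding.
At P = 305: Qd = 2130 - 4·305 = 910 and Qs = 5·305 - 1380 = 145.
Shortage = Qd - Qs = 910 - 145 = 765.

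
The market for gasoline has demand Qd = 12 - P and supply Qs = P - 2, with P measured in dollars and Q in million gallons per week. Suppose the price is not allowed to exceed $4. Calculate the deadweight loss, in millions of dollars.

9

Setting quantity demanded equal to quantity supplied, 12 - P = P - 2, gives P* = 7 and Q* = 5.
Because the ceiling (4) lies below the market-clearing price, it is binding.
At P = 4: Qd = 12 - 4 = 8 and Qs = 4 - 2 = 2.
Quantity traded falls to 2. At Q = 2 the demand price is 12 - 2 = 10 and the supply price is 2 + 2 = 4.
Deadweight loss = ½ · (10 - 4) · (5 - 2) = ½ · 6 · 3 = 9.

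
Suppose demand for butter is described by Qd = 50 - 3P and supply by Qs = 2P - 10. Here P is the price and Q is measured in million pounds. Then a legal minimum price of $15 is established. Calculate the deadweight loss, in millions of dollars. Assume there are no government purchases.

Without the control the market clears where 50 - 3P = 2P - 10, i.e. P* = 12 and Q* = 14.
The floor of 15 is above the equilibrium price 12, so it binds.
At P = 15: Qd = 50 - 3·15 = 5 and Qs = 2·15 - 10 = 20.
Quantity traded falls to 5. At Q = 5 the demand price is (50 - 5)/3 = 15 and the supply price is (10 + 5)/2 = 7.5.
Deadweight loss = ½ · (15 - 7.5) · (14 - 5) = ½ · 7.5 · 9 = 33.75.

33.75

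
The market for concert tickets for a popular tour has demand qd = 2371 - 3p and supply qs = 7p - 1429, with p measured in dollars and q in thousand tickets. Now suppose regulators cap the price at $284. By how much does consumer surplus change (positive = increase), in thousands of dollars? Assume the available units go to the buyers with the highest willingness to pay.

Without the control the market clears where 2371 - 3p = 7p - 1429, i.e. p* = 380 and q* = 1231.
Because the ceiling (284) lies below the market-clearing price, it is binding.
At p = 284: qd = 2371 - 3·284 = 1519 and qs = 7·284 - 1429 = 559.
Consumer surplus without the control is ½ · (2371/3 - 380) · 1231 = 1515361/6.
With the ceiling, 559 units are sold at 284 (assume they go to the highest-value buyers). The demand price at q = 559 is 604, so CS = ½ · [(2371/3 - 284) + (604 - 284)] · 559 = 1385761/6.
Change in consumer surplus = 1385761/6 - 1515361/6 = -21600.

-21600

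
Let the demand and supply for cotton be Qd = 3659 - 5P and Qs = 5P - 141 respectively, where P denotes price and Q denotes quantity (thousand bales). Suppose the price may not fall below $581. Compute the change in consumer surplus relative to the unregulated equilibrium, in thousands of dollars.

-252556.5

Equilibrium: 3659 - 5P = 5P - 141, so 3800 = 10P and P* = 380, Q* = 1759.
The floor of 581 is above the equilibrium price 380, so it binds.
At P = 581: Qd = 3659 - 5·581 = 754 and Qs = 5·581 - 141 = 2764.
Consumer surplus without the control is ½ · (731.8 - 380) · 1759 = 309408.1.
With the floor, consumers buy 754 units at 581, so CS = ½ · (731.8 - 581) · 754 = 56851.6.
Change in consumer surplus = 56851.6 - 309408.1 = -252556.5.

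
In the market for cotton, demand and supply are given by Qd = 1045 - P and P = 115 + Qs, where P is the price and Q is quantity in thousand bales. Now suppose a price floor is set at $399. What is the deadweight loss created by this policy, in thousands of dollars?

0

Rearranging supply gives Qs = P - 115. Setting quantity demanded equal to quantity supplied, 1045 - P = P - 115, gives P* = 580 and Q* = 465.
The floor of 399 is below the equilibrium price 580, so it is not binding; the market clears at P* = 580, Q* = 465.
Since the control does not bind, no trades are prevented and deadweight loss is zero.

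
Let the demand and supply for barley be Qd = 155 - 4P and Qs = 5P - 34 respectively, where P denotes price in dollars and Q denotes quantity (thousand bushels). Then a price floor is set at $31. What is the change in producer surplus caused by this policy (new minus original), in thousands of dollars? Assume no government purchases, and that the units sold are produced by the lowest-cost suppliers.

Without the control the market clears where 155 - 4P = 5P - 34, i.e. P* = 21 and Q* = 71.
Because the floor (31) lies above the market-clearing price, it is binding.
At P = 31: Qd = 155 - 4·31 = 31 and Qs = 5·31 - 34 = 121.
Producer surplus without the control is ½ · (21 - 6.8) · 71 = 504.1.
With the floor, 31 units are sold at 31. The supply price at Q = 31 is 13, so PS = ½ · [(31 - 6.8) + (31 - 13)] · 31 = 654.1.
Change in producer surplus = 654.1 - 504.1 = 150.

150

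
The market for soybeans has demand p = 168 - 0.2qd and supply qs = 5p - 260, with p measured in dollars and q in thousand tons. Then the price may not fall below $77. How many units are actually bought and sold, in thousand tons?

290

Rearranging demand gives qd = 840 - 5p. Without the control the market clears where 840 - 5p = 5p - 260, i.e. p* = 110 and q* = 290.
The floor of 77 is below the equilibrium price 110, so it is not binding; the market clears at p* = 110, q* = 290.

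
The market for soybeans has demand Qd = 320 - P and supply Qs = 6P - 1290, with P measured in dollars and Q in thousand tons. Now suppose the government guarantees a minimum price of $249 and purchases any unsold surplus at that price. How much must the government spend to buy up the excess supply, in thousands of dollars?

Setting quantity demanded equal to quantity supplied, 320 - P = 6P - 1290, gives P* = 230 and Q* = 90.
The floor of 249 is above the equilibrium price 230, so it binds.
At P = 249: Qd = 320 - 249 = 71 and Qs = 6·249 - 1290 = 204.
Surplus = Qs - Qd = 133.
Government expenditure = surplus × support price = 133 × 249 = 33117.

33117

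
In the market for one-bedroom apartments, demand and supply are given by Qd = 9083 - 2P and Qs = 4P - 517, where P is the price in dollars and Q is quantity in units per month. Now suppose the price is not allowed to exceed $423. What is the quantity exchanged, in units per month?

In a free market, 9083 - 2P = 4P - 517 gives the equilibrium P* = 1600, Q* = 5883.
Because the ceiling (423) lies below the market-clearing price, it is binding.
At P = 423: Qd = 9083 - 2·423 = 8237 and Qs = 4·423 - 517 = 1175.
The quantity actually transacted is the short side, supply: 1175.

1175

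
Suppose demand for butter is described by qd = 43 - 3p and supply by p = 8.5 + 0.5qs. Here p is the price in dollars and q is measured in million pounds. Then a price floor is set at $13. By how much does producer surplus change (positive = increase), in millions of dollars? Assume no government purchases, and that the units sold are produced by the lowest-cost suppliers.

1.75

Rearranging supply gives qs = 2p - 17. In a free market, 43 - 3p = 2p - 17 gives the equilibrium p* = 12, q* = 7.
The floor of 13 is above the equilibrium price 12, so it binds.
At p = 13: qd = 43 - 3·13 = 4 and qs = 2·13 - 17 = 9.
Producer surplus without the control is ½ · (12 - 8.5) · 7 = 12.25.
With the floor, 4 units are sold at 13. The supply price at q = 4 is 10.5, so PS = ½ · [(13 - 8.5) + (13 - 10.5)] · 4 = 14.
Change in producer surplus = 14 - 12.25 = 1.75.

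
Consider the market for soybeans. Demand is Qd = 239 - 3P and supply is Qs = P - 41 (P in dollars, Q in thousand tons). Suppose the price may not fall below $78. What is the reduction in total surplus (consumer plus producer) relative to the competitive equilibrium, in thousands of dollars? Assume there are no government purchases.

Without the control the market clears where 239 - 3P = P - 41, i.e. P* = 70 and Q* = 29.
Since 78 > 70, the floor is binding.
At P = 78: Qd = 239 - 3·78 = 5 and Qs = 78 - 41 = 37.
Quantity traded falls to 5. At Q = 5 the demand price is (239 - 5)/3 = 78 and the supply price is 41 + 5 = 46.
Deadweight loss = ½ · (78 - 46) · (29 - 5) = ½ · 32 · 24 = 384.

384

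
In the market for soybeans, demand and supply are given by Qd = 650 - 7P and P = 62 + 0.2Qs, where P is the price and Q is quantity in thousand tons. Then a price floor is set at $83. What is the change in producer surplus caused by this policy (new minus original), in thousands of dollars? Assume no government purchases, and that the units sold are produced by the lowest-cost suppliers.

Rearranging supply gives Qs = 5P - 310. Without the control the market clears where 650 - 7P = 5P - 310, i.e. P* = 80 and Q* = 90.
Because the floor (83) lies above the market-clearing price, it is binding.
At P = 83: Qd = 650 - 7·83 = 69 and Qs = 5·83 - 310 = 105.
Producer surplus without the control is ½ · (80 - 62) · 90 = 810.
With the floor, 69 units are sold at 83. The supply price at Q = 69 is 75.8, so PS = ½ · [(83 - 62) + (83 - 75.8)] · 69 = 972.9.
Change in producer surplus = 972.9 - 810 = 162.9.

162.9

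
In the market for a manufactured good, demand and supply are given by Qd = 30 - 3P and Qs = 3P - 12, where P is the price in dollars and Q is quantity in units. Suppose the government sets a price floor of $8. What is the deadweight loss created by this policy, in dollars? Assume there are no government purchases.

Setting quantity demanded equal to quantity supplied, 30 - 3P = 3P - 12, gives P* = 7 and Q* = 9.
Because the floor (8) lies above the market-clearing price, it is binding.
At P = 8: Qd = 30 - 3·8 = 6 and Qs = 3·8 - 12 = 12.
Quantity traded falls to 6. At Q = 6 the demand price is (30 - 6)/3 = 8 and the supply price is (12 + 6)/3 = 6.
Deadweight loss = ½ · (8 - 6) · (9 - 6) = ½ · 2 · 3 = 3.

3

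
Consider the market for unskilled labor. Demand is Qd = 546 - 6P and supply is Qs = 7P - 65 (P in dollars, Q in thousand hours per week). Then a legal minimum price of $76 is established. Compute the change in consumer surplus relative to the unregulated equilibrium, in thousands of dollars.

-5133

Without the control the market clears where 546 - 6P = 7P - 65, i.e. P* = 47 and Q* = 264.
Since 76 > 47, the floor is binding.
At P = 76: Qd = 546 - 6·76 = 90 and Qs = 7·76 - 65 = 467.
Consumer surplus without the control is ½ · (91 - 47) · 264 = 5808.
With the floor, consumers buy 90 units at 76, so CS = ½ · (91 - 76) · 90 = 675.
Change in consumer surplus = 675 - 5808 = -5133.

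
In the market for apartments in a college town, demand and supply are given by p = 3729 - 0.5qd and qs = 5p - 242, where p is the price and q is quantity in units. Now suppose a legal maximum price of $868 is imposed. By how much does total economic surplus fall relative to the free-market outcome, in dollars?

Rearranging demand gives qd = 7458 - 2p. Without the control the market clears where 7458 - 2p = 5p - 242, i.e. p* = 1100 and q* = 5258.
Since 868 < 1100, the ceiling is binding.
At p = 868: qd = 7458 - 2·868 = 5722 and qs = 5·868 - 242 = 4098.
Quantity traded falls to 4098. At q = 4098 the demand price is (7458 - 4098)/2 = 1680 and the supply price is (242 + 4098)/5 = 868.
Deadweight loss = ½ · (1680 - 868) · (5258 - 4098) = ½ · 812 · 1160 = 470960.

470960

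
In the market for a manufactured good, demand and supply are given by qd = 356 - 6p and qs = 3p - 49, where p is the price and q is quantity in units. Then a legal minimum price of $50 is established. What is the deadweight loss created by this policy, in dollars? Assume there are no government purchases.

225

Setting quantity demanded equal to quantity supplied, 356 - 6p = 3p - 49, gives p* = 45 and q* = 86.
The floor of 50 is above the equilibrium price 45, so it binds.
At p = 50: qd = 356 - 6·50 = 56 and qs = 3·50 - 49 = 101.
Quantity traded falls to 56. At q = 56 the demand price is (356 - 56)/6 = 50 and the supply price is (49 + 56)/3 = 35.
Deadweight loss = ½ · (50 - 35) · (86 - 56) = ½ · 15 · 30 = 225.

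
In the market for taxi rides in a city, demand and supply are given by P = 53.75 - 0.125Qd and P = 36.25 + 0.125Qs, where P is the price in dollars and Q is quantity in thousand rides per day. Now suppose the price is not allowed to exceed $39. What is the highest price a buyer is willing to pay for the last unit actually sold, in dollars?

51

Rearranging demand gives Qd = 430 - 8P; rearranging supply gives Qs = 8P - 290. In a free market, 430 - 8P = 8P - 290 gives the equilibrium P* = 45, Q* = 70.
The ceiling of 39 is below the equilibrium price 45, so it binds.
At P = 39: Qd = 430 - 8·39 = 118 and Qs = 8·39 - 290 = 22.
Only 22 units reach the market. On the demand curve, the marginal buyer's willingness to pay at Q = 22 is (430 - 22)/8 = 51.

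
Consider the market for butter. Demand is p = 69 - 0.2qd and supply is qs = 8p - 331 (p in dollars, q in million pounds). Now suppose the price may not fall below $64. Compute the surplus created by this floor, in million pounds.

Rearranging demand gives qd = 345 - 5p. Setting quantity demanded equal to quantity supplied, 345 - 5p = 8p - 331, gives p* = 52 and q* = 85.
The floor of 64 is above the equilibrium price 52, so it binds.
At p = 64: qd = 345 - 5·64 = 25 and qs = 8·64 - 331 = 181.
Surplus = qs - qd = 181 - 25 = 156.

156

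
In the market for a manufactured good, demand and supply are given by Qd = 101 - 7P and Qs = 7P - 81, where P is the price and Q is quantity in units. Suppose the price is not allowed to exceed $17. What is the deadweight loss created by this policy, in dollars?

0

In a free market, 101 - 7P = 7P - 81 gives the equilibrium P* = 13, Q* = 10.
Since 17 is above P* = 13, the ceiling does not bind and the free-market outcome prevails.
Since the control does not bind, no trades are prevented and deadweight loss is zero.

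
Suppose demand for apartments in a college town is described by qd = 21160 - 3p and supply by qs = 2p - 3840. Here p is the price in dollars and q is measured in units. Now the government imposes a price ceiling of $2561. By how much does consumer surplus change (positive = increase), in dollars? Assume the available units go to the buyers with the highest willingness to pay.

-839016

Equilibrium: 21160 - 3p = 2p - 3840, so 25000 = 5p and p* = 5000, q* = 6160.
The ceiling of 2561 is below the equilibrium price 5000, so it binds.
At p = 2561: qd = 21160 - 3·2561 = 13477 and qs = 2·2561 - 3840 = 1282.
Consumer surplus without the control is ½ · (21160/3 - 5000) · 6160 = 18972800/3.
With the ceiling, 1282 units are sold at 2561 (assume they go to the highest-value buyers). The demand price at q = 1282 is 6626, so CS = ½ · [(21160/3 - 2561) + (6626 - 2561)] · 1282 = 16455752/3.
Change in consumer surplus = 16455752/3 - 18972800/3 = -839016.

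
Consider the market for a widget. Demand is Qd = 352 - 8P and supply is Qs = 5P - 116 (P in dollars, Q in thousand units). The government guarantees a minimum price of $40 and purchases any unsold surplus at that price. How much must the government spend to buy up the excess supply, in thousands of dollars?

Setting quantity demanded equal to quantity supplied, 352 - 8P = 5P - 116, gives P* = 36 and Q* = 64.
The floor of 40 is above the equilibrium price 36, so it binds.
At P = 40: Qd = 352 - 8·40 = 32 and Qs = 5·40 - 116 = 84.
Surplus = Qs - Qd = 52.
Government expenditure = surplus × support price = 52 × 40 = 2080.

2080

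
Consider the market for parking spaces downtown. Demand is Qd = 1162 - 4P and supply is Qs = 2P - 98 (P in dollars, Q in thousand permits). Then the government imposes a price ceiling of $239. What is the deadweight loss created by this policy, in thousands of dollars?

Equilibrium: 1162 - 4P = 2P - 98, so 1260 = 6P and P* = 210, Q* = 322.
Since 239 is above P* = 210, the ceiling does not bind and the free-market outcome prevails.
Since the control does not bind, no trades are prevented and deadweight loss is zero.

0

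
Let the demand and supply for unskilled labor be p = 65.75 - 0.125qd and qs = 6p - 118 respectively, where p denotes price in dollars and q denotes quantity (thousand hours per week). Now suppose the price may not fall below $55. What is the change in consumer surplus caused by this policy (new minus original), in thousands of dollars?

-1098

Rearranging demand gives qd = 526 - 8p. Without the control the market clears where 526 - 8p = 6p - 118, i.e. p* = 46 and q* = 158.
The floor of 55 is above the equilibrium price 46, so it binds.
At p = 55: qd = 526 - 8·55 = 86 and qs = 6·55 - 118 = 212.
Consumer surplus without the control is ½ · (65.75 - 46) · 158 = 1560.25.
With the floor, consumers buy 86 units at 55, so CS = ½ · (65.75 - 55) · 86 = 462.25.
Change in consumer surplus = 462.25 - 1560.25 = -1098.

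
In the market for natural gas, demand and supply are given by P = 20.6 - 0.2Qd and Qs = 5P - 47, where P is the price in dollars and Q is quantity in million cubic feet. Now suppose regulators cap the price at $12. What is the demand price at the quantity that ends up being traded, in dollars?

18

Rearranging demand gives Qd = 103 - 5P. Setting quantity demanded equal to quantity supplied, 103 - 5P = 5P - 47, gives P* = 15 and Q* = 28.
Since 12 < 15, the ceiling is binding.
At P = 12: Qd = 103 - 5·12 = 43 and Qs = 5·12 - 47 = 13.
Only 13 units reach the market. On the demand curve, the marginal buyer's willingness to pay at Q = 13 is (103 - 13)/5 = 18.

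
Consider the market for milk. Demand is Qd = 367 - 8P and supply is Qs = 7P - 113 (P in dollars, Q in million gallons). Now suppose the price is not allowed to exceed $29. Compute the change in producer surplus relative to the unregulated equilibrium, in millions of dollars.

-301.5

Setting quantity demanded equal to quantity supplied, 367 - 8P = 7P - 113, gives P* = 32 and Q* = 111.
Since 29 < 32, the ceiling is binding.
At P = 29: Qd = 367 - 8·29 = 135 and Qs = 7·29 - 113 = 90.
Producer surplus without the control is ½ · (32 - 113/7) · 111 = 12321/14.
With the ceiling, producers sell 90 units at 29, so PS = ½ · (29 - 113/7) · 90 = 4050/7.
Change in producer surplus = 4050/7 - 12321/14 = -301.5.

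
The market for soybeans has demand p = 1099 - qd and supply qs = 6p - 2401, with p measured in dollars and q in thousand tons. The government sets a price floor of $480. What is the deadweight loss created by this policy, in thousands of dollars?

0

Rearranging demand gives qd = 1099 - p. Without the control the market clears where 1099 - p = 6p - 2401, i.e. p* = 500 and q* = 599.
The floor of 480 is below the equilibrium price 500, so it is not binding; the market clears at p* = 500, q* = 599.
Since the control does not bind, no trades are prevented and deadweight loss is zero.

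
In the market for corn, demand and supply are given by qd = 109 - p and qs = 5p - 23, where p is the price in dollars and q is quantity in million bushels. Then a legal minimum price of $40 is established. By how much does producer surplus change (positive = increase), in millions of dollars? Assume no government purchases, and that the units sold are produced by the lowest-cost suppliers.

Setting quantity demanded equal to quantity supplied, 109 - p = 5p - 23, gives p* = 22 and q* = 87.
The floor of 40 is above the equilibrium price 22, so it binds.
At p = 40: qd = 109 - 40 = 69 and qs = 5·40 - 23 = 177.
Producer surplus without the control is ½ · (22 - 4.6) · 87 = 756.9.
With the floor, 69 units are sold at 40. The supply price at q = 69 is 18.4, so PS = ½ · [(40 - 4.6) + (40 - 18.4)] · 69 = 1966.5.
Change in producer surplus = 1966.5 - 756.9 = 1209.6.

1209.6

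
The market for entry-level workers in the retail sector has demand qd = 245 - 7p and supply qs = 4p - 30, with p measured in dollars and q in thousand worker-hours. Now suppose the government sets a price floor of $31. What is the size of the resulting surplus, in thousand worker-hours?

66

Setting quantity demanded equal to quantity supplied, 245 - 7p = 4p - 30, gives p* = 25 and q* = 70.
Because the floor (31) lies above the market-clearing price, it is binding.
At p = 31: qd = 245 - 7·31 = 28 and qs = 4·31 - 30 = 94.
Surplus = qs - qd = 94 - 28 = 66.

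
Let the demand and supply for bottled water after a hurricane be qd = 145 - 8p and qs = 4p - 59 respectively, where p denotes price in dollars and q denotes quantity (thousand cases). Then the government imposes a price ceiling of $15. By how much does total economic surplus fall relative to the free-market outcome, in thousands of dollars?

Equilibrium: 145 - 8p = 4p - 59, so 204 = 12p and p* = 17, q* = 9.
The ceiling of 15 is below the equilibrium price 17, so it binds.
At p = 15: qd = 145 - 8·15 = 25 and qs = 4·15 - 59 = 1.
Quantity traded falls to 1. At q = 1 the demand price is (145 - 1)/8 = 18 and the supply price is (59 + 1)/4 = 15.
Deadweight loss = ½ · (18 - 15) · (9 - 1) = ½ · 3 · 8 = 12.

12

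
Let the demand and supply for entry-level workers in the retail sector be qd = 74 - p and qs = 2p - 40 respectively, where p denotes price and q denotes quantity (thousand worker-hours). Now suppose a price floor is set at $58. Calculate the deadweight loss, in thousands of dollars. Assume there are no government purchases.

300

Setting quantity demanded equal to quantity supplied, 74 - p = 2p - 40, gives p* = 38 and q* = 36.
Since 58 > 38, the floor is binding.
At p = 58: qd = 74 - 58 = 16 and qs = 2·58 - 40 = 76.
Quantity traded falls to 16. At q = 16 the demand price is 74 - 16 = 58 and the supply price is (40 + 16)/2 = 28.
Deadweight loss = ½ · (58 - 28) · (36 - 16) = ½ · 30 · 20 = 300.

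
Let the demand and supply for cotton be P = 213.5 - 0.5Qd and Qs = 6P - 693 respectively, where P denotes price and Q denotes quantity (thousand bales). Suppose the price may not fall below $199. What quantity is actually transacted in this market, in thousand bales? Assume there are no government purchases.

29

Rearranging demand gives Qd = 427 - 2P. In a free market, 427 - 2P = 6P - 693 gives the equilibrium P* = 140, Q* = 147.
Since 199 > 140, the floor is binding.
At P = 199: Qd = 427 - 2·199 = 29 and Qs = 6·199 - 693 = 501.
The quantity actually transacted is the short side, demand: 29.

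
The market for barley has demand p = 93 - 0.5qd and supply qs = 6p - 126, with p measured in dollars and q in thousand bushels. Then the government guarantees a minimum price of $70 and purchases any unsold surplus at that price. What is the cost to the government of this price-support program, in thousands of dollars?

Rearranging demand gives qd = 186 - 2p. In a free market, 186 - 2p = 6p - 126 gives the equilibrium p* = 39, q* = 108.
Because the floor (70) lies above the market-clearing price, it is binding.
At p = 70: qd = 186 - 2·70 = 46 and qs = 6·70 - 126 = 294.
Surplus = qs - qd = 248.
Government expenditure = surplus × support price = 248 × 70 = 17360.

17360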